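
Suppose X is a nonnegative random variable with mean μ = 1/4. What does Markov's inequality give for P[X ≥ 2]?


μ = E[X] = 1/4, a = 2.
Markov: P[X ≥ 2] ≤ μ/a = (1/4)/2 = 1/8.
Numerically: ≈ 0.1250.
(Since a = 2 > μ = 0.2500, the bound 1/8 is < 1 and informative.)

P[X ≥ 2] ≤ 1/8 ≈ 0.1250.


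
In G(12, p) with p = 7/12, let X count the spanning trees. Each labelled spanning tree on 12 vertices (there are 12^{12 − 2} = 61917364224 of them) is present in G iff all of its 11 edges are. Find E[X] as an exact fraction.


K_12 has 12^{12 − 2} = 61917364224 labelled spanning trees.
For each such spanning tree H, let X_H = 1 if all 11 edges of H are present in G. Then P[X_H = 1] = p^{11} = (7/12)^{11} = 1977326743/743008370688.
By linearity of expectation: E[X] = Σ_H E[X_H] = 61917364224 · p^{11} = 61917364224 · 1977326743/743008370688 = 1977326743/12.
Numerically: E[X] ≈ 1.6478e+08.

E[X] = 61917364224 · (7/12)^{11} = 1977326743/12 ≈ 1.6478e+08.


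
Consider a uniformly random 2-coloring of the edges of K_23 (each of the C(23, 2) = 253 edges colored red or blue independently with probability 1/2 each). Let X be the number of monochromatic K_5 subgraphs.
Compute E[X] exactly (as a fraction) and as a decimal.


Let X = Σ_S X_S over the C(23, 5) = 33649 subsets S of size 5, where X_S = 1 if the K_5 on S is monochromatic.
For a fixed S, the K_5 on S has C(5, 2) = 10 edges. P[all 10 edges red] = (1/2)^10, and likewise for blue, so P[monochromatic] = 2·(1/2)^10 = 2^{1 − 10} = 1/512.
By linearity: E[X] = C(23, 5) · 2^{1 − 10} = 33649 · 1/512 = 33649/512.
Numerically: E[X] ≈ 65.7207.

E[X] = C(23,5)·2^(1−C(5,2)) = 33649/512 ≈ 65.7207.


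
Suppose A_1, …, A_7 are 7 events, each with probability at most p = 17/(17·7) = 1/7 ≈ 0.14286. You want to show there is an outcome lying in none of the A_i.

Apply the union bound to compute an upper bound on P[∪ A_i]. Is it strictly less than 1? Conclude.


Union bound: P[∪_{i=1}^{7} A_i] ≤ Σ_i P[A_i] ≤ 7·p = 7·(1/7) = 1.
Numerically: 1 ≈ 1.00000.
Is 1 < 1? NO.
Since the bound 1 is ≥ 1, the union bound is uninformative here; it does NOT by itself certify existence.

7·p = 1 ≈ 1.00000; existence NOT certified by the union bound.


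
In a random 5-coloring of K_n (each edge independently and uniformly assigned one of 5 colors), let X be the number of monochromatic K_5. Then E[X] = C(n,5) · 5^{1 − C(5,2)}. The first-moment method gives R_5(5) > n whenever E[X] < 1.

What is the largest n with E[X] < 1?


We need C(n, 5) · 5^{1 − 10} < 1, i.e. C(n, 5) < 5^{10 − 1} = 1953125.
Check values of n near the boundary:
  n = 43: C(43, 5) = 962598; 962598 < 1953125? YES
  n = 44: C(44, 5) = 1086008; 1086008 < 1953125? YES
  n = 45: C(45, 5) = 1221759; 1221759 < 1953125? YES
  n = 46: C(46, 5) = 1370754; 1370754 < 1953125? YES
  n = 47: C(47, 5) = 1533939; 1533939 < 1953125? YES
  n = 48: C(48, 5) = 1712304; 1712304 < 1953125? YES
  n = 49: C(49, 5) = 1906884; 1906884 < 1953125? YES
  n = 50: C(50, 5) = 2118760; 2118760 < 1953125? NO
  n = 51: C(51, 5) = 2349060; 2349060 < 1953125? NO
The largest n with C(n, 5) < 1953125 is n = 49 (where E[X] = 1906884/1953125 ≈ 0.976325). Hence R_5(5) > 49, i.e. R_5(5) ≥ 50.

Largest n = 49; hence R_5(5) > 49.


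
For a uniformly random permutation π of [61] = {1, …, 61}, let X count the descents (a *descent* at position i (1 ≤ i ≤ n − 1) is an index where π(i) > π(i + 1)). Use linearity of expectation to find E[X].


Write X = Σ X_I over i = 1, …, 60, with X_I the indicator of one descent.
There are 60 indicators.
For each fixed i, the pair (π(i), π(i+1)) is a uniformly random ordered pair of distinct values from {1, …, 61}; by symmetry P[π(i) > π(i+1)] = 1/2.
By linearity: E[X] = 60 · (1/2) = (61 − 1) · (1/2) = 30 ≈ 30.000000.

E[X] = 30 = 30.000000.


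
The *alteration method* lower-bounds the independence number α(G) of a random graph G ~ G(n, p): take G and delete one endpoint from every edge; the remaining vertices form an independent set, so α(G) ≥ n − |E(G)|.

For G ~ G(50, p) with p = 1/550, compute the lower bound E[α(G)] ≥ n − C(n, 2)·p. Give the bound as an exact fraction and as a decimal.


E[|E(G)|] = C(50, 2)·p = 1225 · (1/550) = 49/22.
E[α(G)] ≥ n − E[|E(G)|] = 50 − 49/22 = 1051/22.
Numerically: ≈ 47.772727.
(This is only a lower bound; the true E[α(G)] may be larger.)

E[α(G)] ≥ 1051/22 ≈ 47.772727.


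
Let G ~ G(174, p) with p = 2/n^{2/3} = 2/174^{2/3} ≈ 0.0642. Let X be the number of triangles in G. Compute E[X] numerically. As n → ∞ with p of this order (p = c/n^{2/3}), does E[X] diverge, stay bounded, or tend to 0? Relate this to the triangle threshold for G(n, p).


Number of potential triangles: C(174, 3) = 862924.
Each occurs with probability p³ ≈ (0.0642)³ ≈ 2.64236e-04.
By linearity: E[X] = C(174, 3)·p³ ≈ 862924 · 2.64236e-04 ≈ 228.015.
Since α = 2/3 < 1, p = c/n^{2/3} ≫ 1/n is above the triangle threshold p ~ 1/n. Asymptotically E[X] ~ (c³/6)·n^{3(1−α)} = (2³/6)·n^{1} → ∞; triangles are abundant w.h.p.

E[X] ≈ 228.015; in regime p = Θ(1/n^{2/3}) E[X] diverges (above the triangle threshold p ~ 1/n).


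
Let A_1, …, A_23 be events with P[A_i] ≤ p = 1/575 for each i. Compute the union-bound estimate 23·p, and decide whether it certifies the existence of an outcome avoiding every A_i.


Union bound: P[∪_{i=1}^{23} A_i] ≤ Σ_i P[A_i] ≤ 23·p = 23·(1/575) = 1/25.
Numerically: 1/25 ≈ 0.040.
Is 1/25 < 1? YES.
Since P[∪ A_i] ≤ 1/25 < 1, the complement has P[∩ A_i^c] ≥ 1 − 1/25 = 24/25 > 0, so some outcome avoids every A_i.

23·p = 1/25 ≈ 0.040; existence CERTIFIED by the union bound.


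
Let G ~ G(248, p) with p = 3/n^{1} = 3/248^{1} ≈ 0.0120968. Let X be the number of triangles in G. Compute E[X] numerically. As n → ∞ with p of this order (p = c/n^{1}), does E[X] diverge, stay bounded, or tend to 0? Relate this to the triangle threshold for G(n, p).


Number of potential triangles: C(248, 3) = 2511496.
Each occurs with probability p³ ≈ (0.0120968)³ ≈ 1.77014451e-06.
By linearity: E[X] = C(248, 3)·p³ ≈ 2511496 · 1.77014451e-06 ≈ 4.445711.
Here α = 1, so p = 3/n is exactly at the triangle threshold p ~ 1/n. Asymptotically E[X] → c³/6 = 3³/6 = 9/2 ≈ 4.500000, a bounded constant. In this regime the triangle count is asymptotically Poisson(c³/6).

E[X] ≈ 4.445711; in regime p = Θ(1/n^{1}) E[X] stays bounded (at the triangle threshold p ~ 1/n).


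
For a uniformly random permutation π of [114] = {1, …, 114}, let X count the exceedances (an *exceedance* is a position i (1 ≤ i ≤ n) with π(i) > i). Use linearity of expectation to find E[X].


Write X = Σ_{i=1}^{114} X_i, where X_i = 1_{π(i) > i}.
For each fixed i, π(i) is uniform over {1, …, 114} (marginal of a uniform permutation), so P[π(i) > i] = (n − i)/n. Summing: Σ_{i=1}^{114} (n − i)/n = (0 + 1 + … + 113)/114 = 114(114 − 1)/(2·114) = (114 − 1)/2.
Hence E[X] = Σ_{i=1}^{114} (114 − i)/114 = 113/2 ≈ 56.500.

E[X] = 113/2 = 56.500.


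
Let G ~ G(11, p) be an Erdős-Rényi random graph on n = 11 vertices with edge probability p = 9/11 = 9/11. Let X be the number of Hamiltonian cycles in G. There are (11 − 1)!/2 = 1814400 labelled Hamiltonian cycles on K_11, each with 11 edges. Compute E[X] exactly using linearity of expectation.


K_11 has (11 − 1)!/2 = 1814400 labelled Hamiltonian cycles.
For each such Hamiltonian cycle H, let X_H = 1 if all 11 edges of H are present in G. Then P[X_H = 1] = p^{11} = (9/11)^{11} = 31381059609/285311670611.
Summing the indicators: E[X] = Σ_H E[X_H] = 1814400 · p^{11} = 1814400 · 31381059609/285311670611 = 56937794554569600/285311670611.
Numerically: E[X] ≈ 199563.

E[X] = 1814400 · (9/11)^{11} = 56937794554569600/285311670611 ≈ 199563.


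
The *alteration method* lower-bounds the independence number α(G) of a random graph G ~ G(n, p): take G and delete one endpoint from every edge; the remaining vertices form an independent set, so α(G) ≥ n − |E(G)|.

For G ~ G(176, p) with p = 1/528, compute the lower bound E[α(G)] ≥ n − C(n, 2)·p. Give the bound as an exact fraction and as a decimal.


E[|E(G)|] = C(176, 2)·p = 15400 · (1/528) = 175/6.
E[α(G)] ≥ n − E[|E(G)|] = 176 − 175/6 = 881/6.
Numerically: ≈ 146.83333.
(This is only a lower bound; the true E[α(G)] may be larger.)

E[α(G)] ≥ 881/6 ≈ 146.83333.


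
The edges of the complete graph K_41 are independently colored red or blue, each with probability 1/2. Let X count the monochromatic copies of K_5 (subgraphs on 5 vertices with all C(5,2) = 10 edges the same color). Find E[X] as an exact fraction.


Let X = Σ_S X_S over the C(41, 5) = 749398 subsets S of size 5, where X_S = 1 if the K_5 on S is monochromatic.
For a fixed S, the K_5 on S has C(5, 2) = 10 edges. P[all 10 edges red] = (1/2)^10, and likewise for blue, so P[monochromatic] = 2·(1/2)^10 = 2^{1 − 10} = 1/512.
Summing: E[X] = C(41, 5) · 2^{1 − 10} = 749398 · 1/512 = 374699/256.
Numerically: E[X] ≈ 1463.668.

E[X] = C(41,5)·2^(1−C(5,2)) = 374699/256 ≈ 1463.668.


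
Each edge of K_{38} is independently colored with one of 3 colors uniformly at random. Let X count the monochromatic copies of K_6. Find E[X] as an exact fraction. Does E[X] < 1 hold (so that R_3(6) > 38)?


E[X] = C(38, 6) · 3^{1 − 15} = 2760681 · 3^{−14} = 2760681/4782969.
As a reduced fraction: E[X] = 920227/1594323 ≈ 0.5772.
Is E[X] < 1? YES.
Since E[X] < 1, there exists a 3-coloring of K_{38} with no monochromatic K_6; hence R_3(6) > 38.

E[X] = 920227/1594323 ≈ 0.5772; E[X] < 1, so R_3(6) > 38.


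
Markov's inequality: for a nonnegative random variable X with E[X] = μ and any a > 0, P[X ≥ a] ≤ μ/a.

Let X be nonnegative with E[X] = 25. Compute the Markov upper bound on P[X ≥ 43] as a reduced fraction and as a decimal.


μ = E[X] = 25, a = 43.
Markov: P[X ≥ 43] ≤ μ/a = (25)/43 = 25/43.
Numerically: ≈ 0.581.
(Since a = 43 > μ = 25.000, the bound 25/43 is < 1 and informative.)

P[X ≥ 43] ≤ 25/43 ≈ 0.581.


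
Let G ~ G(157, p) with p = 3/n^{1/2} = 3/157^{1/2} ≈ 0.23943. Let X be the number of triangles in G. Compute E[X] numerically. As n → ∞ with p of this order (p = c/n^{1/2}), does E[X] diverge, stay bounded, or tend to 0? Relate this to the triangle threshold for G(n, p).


Number of potential triangles: C(157, 3) = 632710.
Each occurs with probability p³ ≈ (0.23943)³ ≈ 1.3725061e-02.
By linearity: E[X] = C(157, 3)·p³ ≈ 632710 · 1.3725061e-02 ≈ 8683.98339.
Since α = 1/2 < 1, p = c/n^{1/2} ≫ 1/n is above the triangle threshold p ~ 1/n. Asymptotically E[X] ~ (c³/6)·n^{3(1−α)} = (3³/6)·n^{1.5} → ∞; triangles are abundant w.h.p.

E[X] ≈ 8683.98339; in regime p = Θ(1/n^{1/2}) E[X] diverges (above the triangle threshold p ~ 1/n).


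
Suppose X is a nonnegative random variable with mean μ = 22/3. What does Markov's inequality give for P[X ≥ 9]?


μ = E[X] = 22/3, a = 9.
Markov: P[X ≥ 9] ≤ μ/a = (22/3)/9 = 22/27.
Numerically: ≈ 0.8148.
(Since a = 9 > μ = 7.3333, the bound 22/27 is < 1 and informative.)

P[X ≥ 9] ≤ 22/27 ≈ 0.8148.


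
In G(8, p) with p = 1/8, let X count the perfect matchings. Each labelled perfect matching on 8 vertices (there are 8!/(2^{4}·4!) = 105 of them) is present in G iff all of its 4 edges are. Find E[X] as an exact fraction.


K_8 has 8!/(2^{4}·4!) = 105 labelled perfect matchings.
For each such perfect matching H, let X_H = 1 if all 4 edges of H are present in G. Then P[X_H = 1] = p^{4} = (1/8)^{4} = 1/4096.
Summing the indicators: E[X] = Σ_H E[X_H] = 105 · p^{4} = 105 · 1/4096 = 105/4096.
Numerically: E[X] ≈ 0.0256.

E[X] = 105 · (1/8)^{4} = 105/4096 ≈ 0.0256.


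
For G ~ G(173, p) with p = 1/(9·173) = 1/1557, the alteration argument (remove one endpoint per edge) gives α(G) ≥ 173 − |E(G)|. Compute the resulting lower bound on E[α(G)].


E[|E(G)|] = C(173, 2)·p = 14878 · (1/1557) = 86/9.
E[α(G)] ≥ n − E[|E(G)|] = 173 − 86/9 = 1471/9.
Numerically: ≈ 163.444.
(This is only a lower bound; the true E[α(G)] may be larger.)

E[α(G)] ≥ 1471/9 ≈ 163.444.


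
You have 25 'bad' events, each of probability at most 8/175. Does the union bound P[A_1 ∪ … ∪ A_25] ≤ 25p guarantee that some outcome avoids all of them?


Union bound: P[∪_{i=1}^{25} A_i] ≤ Σ_i P[A_i] ≤ 25·p = 25·(8/175) = 8/7.
Numerically: 8/7 ≈ 1.143.
Is 8/7 < 1? NO.
Since the bound 8/7 is ≥ 1, the union bound is uninformative here; it does NOT by itself certify existence.

25·p = 8/7 ≈ 1.143; existence NOT certified by the union bound.


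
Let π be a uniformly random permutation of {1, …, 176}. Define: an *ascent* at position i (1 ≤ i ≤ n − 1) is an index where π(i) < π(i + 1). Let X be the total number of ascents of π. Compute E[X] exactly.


Write X = Σ X_I over i = 1, …, 175, with X_I the indicator of one ascent.
There are 175 indicators.
For each fixed i, the pair (π(i), π(i+1)) is a uniformly random ordered pair of distinct values from {1, …, 176}; by symmetry P[π(i) < π(i+1)] = 1/2.
By linearity: E[X] = 175 · (1/2) = (176 − 1) · (1/2) = 175/2 ≈ 87.500.

E[X] = 175/2 = 87.500.


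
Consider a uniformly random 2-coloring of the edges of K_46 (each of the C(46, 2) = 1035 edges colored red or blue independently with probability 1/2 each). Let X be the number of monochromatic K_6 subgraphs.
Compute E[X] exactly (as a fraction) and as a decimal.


Let X = Σ_S X_S over the C(46, 6) = 9366819 subsets S of size 6, where X_S = 1 if the K_6 on S is monochromatic.
For a fixed S, the K_6 on S has C(6, 2) = 15 edges. P[all 15 edges red] = (1/2)^15, and likewise for blue, so P[monochromatic] = 2·(1/2)^15 = 2^{1 − 15} = 1/16384.
By linearity of expectation: E[X] = C(46, 6) · 2^{1 − 15} = 9366819 · 1/16384 = 9366819/16384.
Numerically: E[X] ≈ 571.70526.

E[X] = C(46,6)·2^(1−C(6,2)) = 9366819/16384 ≈ 571.70526.


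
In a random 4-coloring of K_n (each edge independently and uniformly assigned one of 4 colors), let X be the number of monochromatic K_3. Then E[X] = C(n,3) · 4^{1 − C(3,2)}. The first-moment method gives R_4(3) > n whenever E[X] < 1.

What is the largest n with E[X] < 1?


We need C(n, 3) · 4^{1 − 3} < 1, i.e. C(n, 3) < 4^{3 − 1} = 16.
Check values of n near the boundary:
  n = 3: C(3, 3) = 1; 1 < 16? YES
  n = 4: C(4, 3) = 4; 4 < 16? YES
  n = 5: C(5, 3) = 10; 10 < 16? YES
  n = 6: C(6, 3) = 20; 20 < 16? NO
  n = 7: C(7, 3) = 35; 35 < 16? NO
The largest n with C(n, 3) < 16 is n = 5 (where E[X] = 5/8 ≈ 0.62500). Hence R_4(3) > 5, i.e. R_4(3) ≥ 6.

Largest n = 5; hence R_4(3) > 5.


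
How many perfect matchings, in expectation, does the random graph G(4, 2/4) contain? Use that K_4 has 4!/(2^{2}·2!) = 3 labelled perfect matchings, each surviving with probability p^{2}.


K_4 has 4!/(2^{2}·2!) = 3 labelled perfect matchings.
For each such perfect matching H, let X_H = 1 if all 2 edges of H are present in G. Then P[X_H = 1] = p^{2} = (1/2)^{2} = 1/4.
By linearity: E[X] = Σ_H E[X_H] = 3 · p^{2} = 3 · 1/4 = 3/4.
Numerically: E[X] ≈ 0.75.

E[X] = 3 · (1/2)^{2} = 3/4 ≈ 0.75.


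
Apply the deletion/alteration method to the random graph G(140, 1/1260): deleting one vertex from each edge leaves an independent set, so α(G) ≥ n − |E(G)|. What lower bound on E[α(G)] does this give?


E[|E(G)|] = C(140, 2)·p = 9730 · (1/1260) = 139/18.
E[α(G)] ≥ n − E[|E(G)|] = 140 − 139/18 = 2381/18.
Numerically: ≈ 132.27778.
(This is only a lower bound; the true E[α(G)] may be larger.)

E[α(G)] ≥ 2381/18 ≈ 132.27778.


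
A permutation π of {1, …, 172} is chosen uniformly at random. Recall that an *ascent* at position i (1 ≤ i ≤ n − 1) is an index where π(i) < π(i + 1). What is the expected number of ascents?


Write X = Σ X_I over i = 1, …, 171, with X_I the indicator of one ascent.
There are 171 indicators.
For each fixed i, the pair (π(i), π(i+1)) is a uniformly random ordered pair of distinct values from {1, …, 172}; by symmetry P[π(i) < π(i+1)] = 1/2.
By linearity: E[X] = 171 · (1/2) = (172 − 1) · (1/2) = 171/2 ≈ 85.500000.

E[X] = 171/2 = 85.500000.


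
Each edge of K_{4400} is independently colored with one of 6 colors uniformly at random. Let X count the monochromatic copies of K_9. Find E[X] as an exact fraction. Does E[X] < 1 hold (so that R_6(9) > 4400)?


E[X] = C(4400, 9) · 6^{1 − 36} = 1689489304164437494711163600 · 6^{−35} = 1689489304164437494711163600/1719070799748422591028658176.
As a reduced fraction: E[X] = 105593081510277343419447725/107441924984276411939291136 ≈ 0.98279.
Is E[X] < 1? YES.
Since E[X] < 1, there exists a 6-coloring of K_{4400} with no monochromatic K_9; hence R_6(9) > 4400.

E[X] = 105593081510277343419447725/107441924984276411939291136 ≈ 0.98279; E[X] < 1, so R_6(9) > 4400.


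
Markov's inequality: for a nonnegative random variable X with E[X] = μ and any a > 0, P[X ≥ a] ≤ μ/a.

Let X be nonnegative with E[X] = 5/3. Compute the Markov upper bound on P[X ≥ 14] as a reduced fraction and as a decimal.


μ = E[X] = 5/3, a = 14.
Markov: P[X ≥ 14] ≤ μ/a = (5/3)/14 = 5/42.
Numerically: ≈ 0.11905.
(Since a = 14 > μ = 1.66667, the bound 5/42 is < 1 and informative.)

P[X ≥ 14] ≤ 5/42 ≈ 0.11905.


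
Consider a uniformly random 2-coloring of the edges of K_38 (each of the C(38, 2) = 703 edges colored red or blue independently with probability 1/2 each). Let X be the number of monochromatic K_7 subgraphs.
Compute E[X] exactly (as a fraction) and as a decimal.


Let X = Σ_S X_S over the C(38, 7) = 12620256 subsets S of size 7, where X_S = 1 if the K_7 on S is monochromatic.
For a fixed S, the K_7 on S has C(7, 2) = 21 edges. P[all 21 edges red] = (1/2)^21, and likewise for blue, so P[monochromatic] = 2·(1/2)^21 = 2^{1 − 21} = 1/1048576.
By linearity of expectation: E[X] = C(38, 7) · 2^{1 − 21} = 12620256 · 1/1048576 = 394383/32768.
Numerically: E[X] ≈ 12.03561.

E[X] = C(38,7)·2^(1−C(7,2)) = 394383/32768 ≈ 12.03561.


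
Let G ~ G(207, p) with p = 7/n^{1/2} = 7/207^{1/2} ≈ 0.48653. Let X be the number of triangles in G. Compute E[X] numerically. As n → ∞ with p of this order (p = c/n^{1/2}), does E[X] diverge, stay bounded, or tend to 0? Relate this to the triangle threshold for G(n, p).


Number of potential triangles: C(207, 3) = 1456935.
Each occurs with probability p³ ≈ (0.48653)³ ≈ 1.1516980e-01.
By linearity: E[X] = C(207, 3)·p³ ≈ 1456935 · 1.1516980e-01 ≈ 167794.90839.
Since α = 1/2 < 1, p = c/n^{1/2} ≫ 1/n is above the triangle threshold p ~ 1/n. Asymptotically E[X] ~ (c³/6)·n^{3(1−α)} = (7³/6)·n^{1.5} → ∞; triangles are abundant w.h.p.

E[X] ≈ 167794.90839; in regime p = Θ(1/n^{1/2}) E[X] diverges (above the triangle threshold p ~ 1/n).


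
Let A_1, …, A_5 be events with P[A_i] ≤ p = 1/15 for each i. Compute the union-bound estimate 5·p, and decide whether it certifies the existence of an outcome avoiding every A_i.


Union bound: P[∪_{i=1}^{5} A_i] ≤ Σ_i P[A_i] ≤ 5·p = 5·(1/15) = 1/3.
Numerically: 1/3 ≈ 0.333333.
Is 1/3 < 1? YES.
Since P[∪ A_i] ≤ 1/3 < 1, the complement has P[∩ A_i^c] ≥ 1 − 1/3 = 2/3 > 0, so some outcome avoids every A_i.

5·p = 1/3 ≈ 0.333333; existence CERTIFIED by the union bound.


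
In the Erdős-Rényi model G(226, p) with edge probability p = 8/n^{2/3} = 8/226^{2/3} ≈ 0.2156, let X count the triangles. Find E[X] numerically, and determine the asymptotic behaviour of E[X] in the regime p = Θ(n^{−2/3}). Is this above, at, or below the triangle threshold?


Number of potential triangles: C(226, 3) = 1898400.
Each occurs with probability p³ ≈ (0.2156)³ ≈ 1.002428e-02.
By linearity: E[X] = C(226, 3)·p³ ≈ 1898400 · 1.002428e-02 ≈ 19030.0885.
Since α = 2/3 < 1, p = c/n^{2/3} ≫ 1/n is above the triangle threshold p ~ 1/n. Asymptotically E[X] ~ (c³/6)·n^{3(1−α)} = (8³/6)·n^{1} → ∞; triangles are abundant w.h.p.

E[X] ≈ 19030.0885; in regime p = Θ(1/n^{2/3}) E[X] diverges (above the triangle threshold p ~ 1/n).


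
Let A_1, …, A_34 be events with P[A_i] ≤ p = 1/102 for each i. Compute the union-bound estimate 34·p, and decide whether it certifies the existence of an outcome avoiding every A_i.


Union bound: P[∪_{i=1}^{34} A_i] ≤ Σ_i P[A_i] ≤ 34·p = 34·(1/102) = 1/3.
Numerically: 1/3 ≈ 0.333333.
Is 1/3 < 1? YES.
Since P[∪ A_i] ≤ 1/3 < 1, the complement has P[∩ A_i^c] ≥ 1 − 1/3 = 2/3 > 0, so some outcome avoids every A_i.

34·p = 1/3 ≈ 0.333333; existence CERTIFIED by the union bound.


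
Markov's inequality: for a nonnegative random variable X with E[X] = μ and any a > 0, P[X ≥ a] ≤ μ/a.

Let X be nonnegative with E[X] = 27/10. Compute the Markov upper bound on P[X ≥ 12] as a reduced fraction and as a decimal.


μ = E[X] = 27/10, a = 12.
Markov: P[X ≥ 12] ≤ μ/a = (27/10)/12 = 9/40.
Numerically: ≈ 0.22500.
(Since a = 12 > μ = 2.70000, the bound 9/40 is < 1 and informative.)

P[X ≥ 12] ≤ 9/40 ≈ 0.22500.


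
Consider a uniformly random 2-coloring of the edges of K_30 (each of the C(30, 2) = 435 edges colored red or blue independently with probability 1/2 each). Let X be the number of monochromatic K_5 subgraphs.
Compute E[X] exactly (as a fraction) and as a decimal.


Let X = Σ_S X_S over the C(30, 5) = 142506 subsets S of size 5, where X_S = 1 if the K_5 on S is monochromatic.
For a fixed S, the K_5 on S has C(5, 2) = 10 edges. P[all 10 edges red] = (1/2)^10, and likewise for blue, so P[monochromatic] = 2·(1/2)^10 = 2^{1 − 10} = 1/512.
Summing: E[X] = C(30, 5) · 2^{1 − 10} = 142506 · 1/512 = 71253/256.
Numerically: E[X] ≈ 278.33203.

E[X] = C(30,5)·2^(1−C(5,2)) = 71253/256 ≈ 278.33203.


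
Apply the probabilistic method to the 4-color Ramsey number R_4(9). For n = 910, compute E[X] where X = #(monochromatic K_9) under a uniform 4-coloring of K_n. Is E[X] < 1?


E[X] = C(910, 9) · 4^{1 − 36} = 1133378248346922788210 · 4^{−35} = 1133378248346922788210/1180591620717411303424.
As a reduced fraction: E[X] = 566689124173461394105/590295810358705651712 ≈ 0.9600087.
Is E[X] < 1? YES.
Since E[X] < 1, there exists a 4-coloring of K_{910} with no monochromatic K_9; hence R_4(9) > 910.

E[X] = 566689124173461394105/590295810358705651712 ≈ 0.9600087; E[X] < 1, so R_4(9) > 910.


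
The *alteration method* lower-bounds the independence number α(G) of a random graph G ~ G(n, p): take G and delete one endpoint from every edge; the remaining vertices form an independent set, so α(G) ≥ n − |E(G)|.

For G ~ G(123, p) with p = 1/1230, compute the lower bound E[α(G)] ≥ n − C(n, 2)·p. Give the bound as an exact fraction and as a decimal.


E[|E(G)|] = C(123, 2)·p = 7503 · (1/1230) = 61/10.
E[α(G)] ≥ n − E[|E(G)|] = 123 − 61/10 = 1169/10.
Numerically: ≈ 116.90000.
(This is only a lower bound; the true E[α(G)] may be larger.)

E[α(G)] ≥ 1169/10 ≈ 116.90000.


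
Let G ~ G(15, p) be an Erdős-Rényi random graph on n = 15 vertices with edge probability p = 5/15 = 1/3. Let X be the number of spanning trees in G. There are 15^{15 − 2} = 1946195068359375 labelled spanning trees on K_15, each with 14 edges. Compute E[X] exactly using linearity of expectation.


K_15 has 15^{15 − 2} = 1946195068359375 labelled spanning trees.
For each such spanning tree H, let X_H = 1 if all 14 edges of H are present in G. Then P[X_H = 1] = p^{14} = (1/3)^{14} = 1/4782969.
By linearity: E[X] = Σ_H E[X_H] = 1946195068359375 · p^{14} = 1946195068359375 · 1/4782969 = 1220703125/3.
Numerically: E[X] ≈ 4.07e+08.

E[X] = 1946195068359375 · (1/3)^{14} = 1220703125/3 ≈ 4.07e+08.


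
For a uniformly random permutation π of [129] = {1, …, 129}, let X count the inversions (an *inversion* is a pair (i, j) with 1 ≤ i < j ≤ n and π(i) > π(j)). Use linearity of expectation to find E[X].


Write X = Σ X_I over the C(129, 2) = 8256 pairs i < j, with X_I the indicator of one inversion.
There are 8256 indicators.
For each fixed pair i < j, the values π(i) and π(j) are two distinct elements of {1, …, 129} in uniformly random order; by symmetry P[π(i) > π(j)] = 1/2.
By linearity: E[X] = 8256 · (1/2) = C(129, 2) · (1/2) = 8256/2 = 4128 ≈ 4128.000000.

E[X] = 4128 = 4128.000000.


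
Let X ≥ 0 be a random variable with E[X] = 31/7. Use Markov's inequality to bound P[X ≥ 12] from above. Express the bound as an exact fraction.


μ = E[X] = 31/7, a = 12.
Markov: P[X ≥ 12] ≤ μ/a = (31/7)/12 = 31/84.
Numerically: ≈ 0.369048.
(Since a = 12 > μ = 4.428571, the bound 31/84 is < 1 and informative.)

P[X ≥ 12] ≤ 31/84 ≈ 0.369048.


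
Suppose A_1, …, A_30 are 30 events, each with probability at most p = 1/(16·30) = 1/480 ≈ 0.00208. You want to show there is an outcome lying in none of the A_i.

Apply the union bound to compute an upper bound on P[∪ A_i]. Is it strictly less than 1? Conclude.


Union bound: P[∪_{i=1}^{30} A_i] ≤ Σ_i P[A_i] ≤ 30·p = 30·(1/480) = 1/16.
Numerically: 1/16 ≈ 0.06250.
Is 1/16 < 1? YES.
Since P[∪ A_i] ≤ 1/16 < 1, the complement has P[∩ A_i^c] ≥ 1 − 1/16 = 15/16 > 0, so some outcome avoids every A_i.

30·p = 1/16 ≈ 0.06250; existence CERTIFIED by the union bound.


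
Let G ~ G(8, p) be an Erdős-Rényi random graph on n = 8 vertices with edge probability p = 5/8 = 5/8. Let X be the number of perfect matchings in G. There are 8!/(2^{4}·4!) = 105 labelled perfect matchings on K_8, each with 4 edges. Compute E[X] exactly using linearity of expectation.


K_8 has 8!/(2^{4}·4!) = 105 labelled perfect matchings.
For each such perfect matching H, let X_H = 1 if all 4 edges of H are present in G. Then P[X_H = 1] = p^{4} = (5/8)^{4} = 625/4096.
By linearity: E[X] = Σ_H E[X_H] = 105 · p^{4} = 105 · 625/4096 = 65625/4096.
Numerically: E[X] ≈ 16.022.

E[X] = 105 · (5/8)^{4} = 65625/4096 ≈ 16.022.


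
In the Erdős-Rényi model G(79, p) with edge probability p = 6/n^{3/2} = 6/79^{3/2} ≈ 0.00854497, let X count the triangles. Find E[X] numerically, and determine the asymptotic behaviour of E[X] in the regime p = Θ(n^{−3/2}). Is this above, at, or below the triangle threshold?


Number of potential triangles: C(79, 3) = 79079.
Each occurs with probability p³ ≈ (0.00854497)³ ≈ 6.23924214e-07.
By linearity: E[X] = C(79, 3)·p³ ≈ 79079 · 6.23924214e-07 ≈ 0.049339.
Since α = 3/2 > 1, p = c/n^{3/2} = o(1/n) is below the triangle threshold p ~ 1/n. Asymptotically E[X] ~ (c³/6)·n^{3(1−α)} = (6³/6)·n^{-1.5} → 0, so by Markov's inequality G has no triangles w.h.p.

E[X] ≈ 0.049339; in regime p = Θ(1/n^{3/2}) E[X] tends to 0 (below the triangle threshold p ~ 1/n).


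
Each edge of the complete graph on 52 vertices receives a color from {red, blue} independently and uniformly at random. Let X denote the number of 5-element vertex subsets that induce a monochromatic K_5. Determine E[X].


Let X = Σ_S X_S over the C(52, 5) = 2598960 subsets S of size 5, where X_S = 1 if the K_5 on S is monochromatic.
For a fixed S, the K_5 on S has C(5, 2) = 10 edges. P[all 10 edges red] = (1/2)^10, and likewise for blue, so P[monochromatic] = 2·(1/2)^10 = 2^{1 − 10} = 1/512.
By linearity of expectation: E[X] = C(52, 5) · 2^{1 − 10} = 2598960 · 1/512 = 162435/32.
Numerically: E[X] ≈ 5076.093750.

E[X] = C(52,5)·2^(1−C(5,2)) = 162435/32 ≈ 5076.093750.


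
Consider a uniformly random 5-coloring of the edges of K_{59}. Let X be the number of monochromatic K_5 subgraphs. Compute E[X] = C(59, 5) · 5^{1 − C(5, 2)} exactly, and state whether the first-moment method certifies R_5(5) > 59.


E[X] = C(59, 5) · 5^{1 − 10} = 5006386 · 5^{−9} = 5006386/1953125.
As a reduced fraction: E[X] = 5006386/1953125 ≈ 2.5632696.
Is E[X] < 1? NO.
Since E[X] ≥ 1, the first-moment bound is inconclusive at n = 59; it does NOT by itself certify R_5(5) > 59.

E[X] = 5006386/1953125 ≈ 2.5632696; E[X] ≥ 1; first-moment method inconclusive here.


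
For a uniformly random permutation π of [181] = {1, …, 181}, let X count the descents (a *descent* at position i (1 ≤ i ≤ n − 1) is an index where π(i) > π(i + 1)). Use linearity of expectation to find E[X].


Write X = Σ X_I over i = 1, …, 180, with X_I the indicator of one descent.
There are 180 indicators.
For each fixed i, the pair (π(i), π(i+1)) is a uniformly random ordered pair of distinct values from {1, …, 181}; by symmetry P[π(i) > π(i+1)] = 1/2.
By linearity: E[X] = 180 · (1/2) = (181 − 1) · (1/2) = 90 ≈ 90.000.

E[X] = 90 = 90.000.


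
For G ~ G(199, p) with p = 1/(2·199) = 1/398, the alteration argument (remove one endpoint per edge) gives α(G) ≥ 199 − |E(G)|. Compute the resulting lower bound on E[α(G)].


E[|E(G)|] = C(199, 2)·p = 19701 · (1/398) = 99/2.
E[α(G)] ≥ n − E[|E(G)|] = 199 − 99/2 = 299/2.
Numerically: ≈ 149.50000.
(This is only a lower bound; the true E[α(G)] may be larger.)

E[α(G)] ≥ 299/2 ≈ 149.50000.


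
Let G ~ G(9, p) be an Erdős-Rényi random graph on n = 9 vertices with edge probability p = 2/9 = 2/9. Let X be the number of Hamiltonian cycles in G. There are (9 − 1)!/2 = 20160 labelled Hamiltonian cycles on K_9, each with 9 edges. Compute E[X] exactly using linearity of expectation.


K_9 has (9 − 1)!/2 = 20160 labelled Hamiltonian cycles.
For each such Hamiltonian cycle H, let X_H = 1 if all 9 edges of H are present in G. Then P[X_H = 1] = p^{9} = (2/9)^{9} = 512/387420489.
By linearity: E[X] = Σ_H E[X_H] = 20160 · p^{9} = 20160 · 512/387420489 = 1146880/43046721.
Numerically: E[X] ≈ 0.0266.

E[X] = 20160 · (2/9)^{9} = 1146880/43046721 ≈ 0.0266.


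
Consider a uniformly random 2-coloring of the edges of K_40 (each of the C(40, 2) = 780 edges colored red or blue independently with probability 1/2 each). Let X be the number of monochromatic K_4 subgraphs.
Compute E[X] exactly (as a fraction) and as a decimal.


Let X = Σ_S X_S over the C(40, 4) = 91390 subsets S of size 4, where X_S = 1 if the K_4 on S is monochromatic.
For a fixed S, the K_4 on S has C(4, 2) = 6 edges. P[all 6 edges red] = (1/2)^6, and likewise for blue, so P[monochromatic] = 2·(1/2)^6 = 2^{1 − 6} = 1/32.
Summing: E[X] = C(40, 4) · 2^{1 − 6} = 91390 · 1/32 = 45695/16.
Numerically: E[X] ≈ 2855.938.

E[X] = C(40,4)·2^(1−C(4,2)) = 45695/16 ≈ 2855.938.


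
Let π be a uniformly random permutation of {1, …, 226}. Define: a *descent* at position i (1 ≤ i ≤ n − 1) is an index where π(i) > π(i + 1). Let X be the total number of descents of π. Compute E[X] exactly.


Write X = Σ X_I over i = 1, …, 225, with X_I the indicator of one descent.
There are 225 indicators.
For each fixed i, the pair (π(i), π(i+1)) is a uniformly random ordered pair of distinct values from {1, …, 226}; by symmetry P[π(i) > π(i+1)] = 1/2.
By linearity: E[X] = 225 · (1/2) = (226 − 1) · (1/2) = 225/2 ≈ 112.500000.

E[X] = 225/2 = 112.500000.


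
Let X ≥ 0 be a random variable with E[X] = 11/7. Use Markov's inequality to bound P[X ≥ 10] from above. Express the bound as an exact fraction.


μ = E[X] = 11/7, a = 10.
Markov: P[X ≥ 10] ≤ μ/a = (11/7)/10 = 11/70.
Numerically: ≈ 0.15714.
(Since a = 10 > μ = 1.57143, the bound 11/70 is < 1 and informative.)

P[X ≥ 10] ≤ 11/70 ≈ 0.15714.


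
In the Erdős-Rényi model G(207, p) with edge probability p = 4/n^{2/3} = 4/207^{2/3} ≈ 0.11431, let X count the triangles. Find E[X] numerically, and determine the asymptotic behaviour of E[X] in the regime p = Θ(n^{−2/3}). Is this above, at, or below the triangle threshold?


Number of potential triangles: C(207, 3) = 1456935.
Each occurs with probability p³ ≈ (0.11431)³ ≈ 1.4936171e-03.
By linearity: E[X] = C(207, 3)·p³ ≈ 1456935 · 1.4936171e-03 ≈ 2176.10306.
Since α = 2/3 < 1, p = c/n^{2/3} ≫ 1/n is above the triangle threshold p ~ 1/n. Asymptotically E[X] ~ (c³/6)·n^{3(1−α)} = (4³/6)·n^{1} → ∞; triangles are abundant w.h.p.

E[X] ≈ 2176.10306; in regime p = Θ(1/n^{2/3}) E[X] diverges (above the triangle threshold p ~ 1/n).


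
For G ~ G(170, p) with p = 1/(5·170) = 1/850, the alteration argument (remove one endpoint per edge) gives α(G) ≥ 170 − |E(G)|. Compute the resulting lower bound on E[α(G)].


E[|E(G)|] = C(170, 2)·p = 14365 · (1/850) = 169/10.
E[α(G)] ≥ n − E[|E(G)|] = 170 − 169/10 = 1531/10.
Numerically: ≈ 153.100000.
(This is only a lower bound; the true E[α(G)] may be larger.)

E[α(G)] ≥ 1531/10 ≈ 153.100000.


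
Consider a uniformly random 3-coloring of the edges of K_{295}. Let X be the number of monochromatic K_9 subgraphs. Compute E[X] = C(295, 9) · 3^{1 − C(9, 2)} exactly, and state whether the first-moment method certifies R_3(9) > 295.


E[X] = C(295, 9) · 3^{1 − 36} = 41221140106119260 · 3^{−35} = 41221140106119260/50031545098999707.
As a reduced fraction: E[X] = 41221140106119260/50031545098999707 ≈ 0.82390.
Is E[X] < 1? YES.
Since E[X] < 1, there exists a 3-coloring of K_{295} with no monochromatic K_9; hence R_3(9) > 295.

E[X] = 41221140106119260/50031545098999707 ≈ 0.82390; E[X] < 1, so R_3(9) > 295.


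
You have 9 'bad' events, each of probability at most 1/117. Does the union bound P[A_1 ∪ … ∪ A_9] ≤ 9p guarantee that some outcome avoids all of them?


Union bound: P[∪_{i=1}^{9} A_i] ≤ Σ_i P[A_i] ≤ 9·p = 9·(1/117) = 1/13.
Numerically: 1/13 ≈ 0.077.
Is 1/13 < 1? YES.
Since P[∪ A_i] ≤ 1/13 < 1, the complement has P[∩ A_i^c] ≥ 1 − 1/13 = 12/13 > 0, so some outcome avoids every A_i.

9·p = 1/13 ≈ 0.077; existence CERTIFIED by the union bound.


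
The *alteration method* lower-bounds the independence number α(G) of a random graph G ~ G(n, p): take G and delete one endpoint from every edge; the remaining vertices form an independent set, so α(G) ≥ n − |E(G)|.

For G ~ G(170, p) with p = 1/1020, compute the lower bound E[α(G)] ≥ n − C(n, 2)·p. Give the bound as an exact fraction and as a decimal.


E[|E(G)|] = C(170, 2)·p = 14365 · (1/1020) = 169/12.
E[α(G)] ≥ n − E[|E(G)|] = 170 − 169/12 = 1871/12.
Numerically: ≈ 155.91667.
(This is only a lower bound; the true E[α(G)] may be larger.)

E[α(G)] ≥ 1871/12 ≈ 155.91667.


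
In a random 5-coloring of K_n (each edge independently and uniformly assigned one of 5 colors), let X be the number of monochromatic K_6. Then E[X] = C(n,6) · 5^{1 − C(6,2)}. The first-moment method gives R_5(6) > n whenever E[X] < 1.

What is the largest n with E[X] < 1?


We need C(n, 6) · 5^{1 − 15} < 1, i.e. C(n, 6) < 5^{15 − 1} = 6103515625.
Check values of n near the boundary:
  n = 128: C(128, 6) = 5423611200; 5423611200 < 6103515625? YES
  n = 129: C(129, 6) = 5688177600; 5688177600 < 6103515625? YES
  n = 130: C(130, 6) = 5963412000; 5963412000 < 6103515625? YES
  n = 131: C(131, 6) = 6249655776; 6249655776 < 6103515625? NO
  n = 132: C(132, 6) = 6547258432; 6547258432 < 6103515625? NO
The largest n with C(n, 6) < 6103515625 is n = 130 (where E[X] = 47707296/48828125 ≈ 0.9770454). Hence R_5(6) > 130, i.e. R_5(6) ≥ 131.

Largest n = 130; hence R_5(6) > 130.


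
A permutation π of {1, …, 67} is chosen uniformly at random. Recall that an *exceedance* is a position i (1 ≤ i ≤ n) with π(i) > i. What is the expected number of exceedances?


Write X = Σ_{i=1}^{67} X_i, where X_i = 1_{π(i) > i}.
For each fixed i, π(i) is uniform over {1, …, 67} (marginal of a uniform permutation), so P[π(i) > i] = (n − i)/n. Summing: Σ_{i=1}^{67} (n − i)/n = (0 + 1 + … + 66)/67 = 67(67 − 1)/(2·67) = (67 − 1)/2.
Hence E[X] = Σ_{i=1}^{67} (67 − i)/67 = 33 ≈ 33.0000.

E[X] = 33 = 33.0000.


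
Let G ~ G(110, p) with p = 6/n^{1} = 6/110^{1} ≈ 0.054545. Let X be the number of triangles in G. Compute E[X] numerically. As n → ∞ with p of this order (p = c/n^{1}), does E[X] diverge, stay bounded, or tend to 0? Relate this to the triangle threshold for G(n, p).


Number of potential triangles: C(110, 3) = 215820.
Each occurs with probability p³ ≈ (0.054545)³ ≈ 1.6228400e-04.
By linearity: E[X] = C(110, 3)·p³ ≈ 215820 · 1.6228400e-04 ≈ 35.02413.
Here α = 1, so p = 6/n is exactly at the triangle threshold p ~ 1/n. Asymptotically E[X] → c³/6 = 6³/6 = 36 ≈ 36.00000, a bounded constant. In this regime the triangle count is asymptotically Poisson(c³/6).

E[X] ≈ 35.02413; in regime p = Θ(1/n^{1}) E[X] stays bounded (at the triangle threshold p ~ 1/n).


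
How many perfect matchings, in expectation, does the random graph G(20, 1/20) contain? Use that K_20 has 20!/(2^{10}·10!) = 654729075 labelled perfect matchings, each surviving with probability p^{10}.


K_20 has 20!/(2^{10}·10!) = 654729075 labelled perfect matchings.
For each such perfect matching H, let X_H = 1 if all 10 edges of H are present in G. Then P[X_H = 1] = p^{10} = (1/20)^{10} = 1/10240000000000.
By linearity of expectation: E[X] = Σ_H E[X_H] = 654729075 · p^{10} = 654729075 · 1/10240000000000 = 26189163/409600000000.
Numerically: E[X] ≈ 6.39384e-05.

E[X] = 654729075 · (1/20)^{10} = 26189163/409600000000 ≈ 6.39384e-05.


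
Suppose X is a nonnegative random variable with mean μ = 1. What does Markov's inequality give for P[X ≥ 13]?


μ = E[X] = 1, a = 13.
Markov: P[X ≥ 13] ≤ μ/a = (1)/13 = 1/13.
Numerically: ≈ 0.0769.
(Since a = 13 > μ = 1.0000, the bound 1/13 is < 1 and informative.)

P[X ≥ 13] ≤ 1/13 ≈ 0.0769.


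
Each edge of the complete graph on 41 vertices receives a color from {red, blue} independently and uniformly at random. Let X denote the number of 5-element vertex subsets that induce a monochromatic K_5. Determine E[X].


Let X = Σ_S X_S over the C(41, 5) = 749398 subsets S of size 5, where X_S = 1 if the K_5 on S is monochromatic.
For a fixed S, the K_5 on S has C(5, 2) = 10 edges. P[all 10 edges red] = (1/2)^10, and likewise for blue, so P[monochromatic] = 2·(1/2)^10 = 2^{1 − 10} = 1/512.
By linearity of expectation: E[X] = C(41, 5) · 2^{1 − 10} = 749398 · 1/512 = 374699/256.
Numerically: E[X] ≈ 1463.667969.

E[X] = C(41,5)·2^(1−C(5,2)) = 374699/256 ≈ 1463.667969.


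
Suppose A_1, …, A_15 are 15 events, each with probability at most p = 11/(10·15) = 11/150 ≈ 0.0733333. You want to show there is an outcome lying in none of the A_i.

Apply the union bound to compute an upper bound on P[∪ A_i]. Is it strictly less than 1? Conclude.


Union bound: P[∪_{i=1}^{15} A_i] ≤ Σ_i P[A_i] ≤ 15·p = 15·(11/150) = 11/10.
Numerically: 11/10 ≈ 1.1000000.
Is 11/10 < 1? NO.
Since the bound 11/10 is ≥ 1, the union bound is uninformative here; it does NOT by itself certify existence.

15·p = 11/10 ≈ 1.1000000; existence NOT certified by the union bound.


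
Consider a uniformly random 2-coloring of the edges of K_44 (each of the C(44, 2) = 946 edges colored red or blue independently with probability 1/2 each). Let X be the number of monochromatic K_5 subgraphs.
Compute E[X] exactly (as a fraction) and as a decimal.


Let X = Σ_S X_S over the C(44, 5) = 1086008 subsets S of size 5, where X_S = 1 if the K_5 on S is monochromatic.
For a fixed S, the K_5 on S has C(5, 2) = 10 edges. P[all 10 edges red] = (1/2)^10, and likewise for blue, so P[monochromatic] = 2·(1/2)^10 = 2^{1 − 10} = 1/512.
Summing: E[X] = C(44, 5) · 2^{1 − 10} = 1086008 · 1/512 = 135751/64.
Numerically: E[X] ≈ 2121.109.

E[X] = C(44,5)·2^(1−C(5,2)) = 135751/64 ≈ 2121.109.


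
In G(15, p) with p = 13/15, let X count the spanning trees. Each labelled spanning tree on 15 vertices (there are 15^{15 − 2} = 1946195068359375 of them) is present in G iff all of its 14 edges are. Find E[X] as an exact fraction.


K_15 has 15^{15 − 2} = 1946195068359375 labelled spanning trees.
For each such spanning tree H, let X_H = 1 if all 14 edges of H are present in G. Then P[X_H = 1] = p^{14} = (13/15)^{14} = 3937376385699289/29192926025390625.
By linearity of expectation: E[X] = Σ_H E[X_H] = 1946195068359375 · p^{14} = 1946195068359375 · 3937376385699289/29192926025390625 = 3937376385699289/15.
Numerically: E[X] ≈ 2.6249e+14.

E[X] = 1946195068359375 · (13/15)^{14} = 3937376385699289/15 ≈ 2.6249e+14.
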